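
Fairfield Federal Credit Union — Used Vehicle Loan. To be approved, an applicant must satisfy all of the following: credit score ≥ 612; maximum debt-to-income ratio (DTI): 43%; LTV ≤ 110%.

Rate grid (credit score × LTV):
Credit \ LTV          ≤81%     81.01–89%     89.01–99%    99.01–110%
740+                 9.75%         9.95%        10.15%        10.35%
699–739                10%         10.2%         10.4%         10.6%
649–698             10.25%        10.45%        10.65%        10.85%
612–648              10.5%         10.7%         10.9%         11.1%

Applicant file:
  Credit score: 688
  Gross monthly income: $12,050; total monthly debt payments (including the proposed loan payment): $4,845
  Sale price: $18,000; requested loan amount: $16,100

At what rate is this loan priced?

Credit score 688 ≥ 612; DTI: 4,845 ÷ 12,050 = 40.2%, within the 43% cap
LTV: 16,100 ÷ 18,000 = 89.4%, within 110% cap
Credit 688 → row 649–698; LTV 89.4% → column 89.01–99%. Grid cell → 10.65%.

10.65%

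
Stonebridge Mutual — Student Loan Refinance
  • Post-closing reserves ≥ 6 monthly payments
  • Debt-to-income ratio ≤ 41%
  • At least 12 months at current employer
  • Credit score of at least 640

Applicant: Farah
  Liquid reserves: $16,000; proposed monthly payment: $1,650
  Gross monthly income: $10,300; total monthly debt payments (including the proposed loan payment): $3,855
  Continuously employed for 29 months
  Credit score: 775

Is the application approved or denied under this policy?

Liquid reserves cover 16,000/1,650 = 9.7 months — ≥ 6 required
Debt-to-income = 3,855/10,300 = 37.4% — meets 41% limit
Employment 29 ≥ 12 months
Credit score 775 ≥ 640 (meets)
All criteria satisfied.

Approved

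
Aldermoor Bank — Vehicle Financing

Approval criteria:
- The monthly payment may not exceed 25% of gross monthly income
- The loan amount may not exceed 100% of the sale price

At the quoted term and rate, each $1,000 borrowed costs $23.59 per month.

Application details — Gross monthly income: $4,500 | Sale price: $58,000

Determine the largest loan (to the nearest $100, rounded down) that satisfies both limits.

Payment cap: 25% × $4,500 = $1,125/month.
At $23.59 per $1,000, that supports 1,125/23.59 × 1,000 ≈ $47,689 → $47,600.
LTV cap: 100% × $58,000 = $58,000 → $58,000.
Binding constraint: payment-to-income.

$47,600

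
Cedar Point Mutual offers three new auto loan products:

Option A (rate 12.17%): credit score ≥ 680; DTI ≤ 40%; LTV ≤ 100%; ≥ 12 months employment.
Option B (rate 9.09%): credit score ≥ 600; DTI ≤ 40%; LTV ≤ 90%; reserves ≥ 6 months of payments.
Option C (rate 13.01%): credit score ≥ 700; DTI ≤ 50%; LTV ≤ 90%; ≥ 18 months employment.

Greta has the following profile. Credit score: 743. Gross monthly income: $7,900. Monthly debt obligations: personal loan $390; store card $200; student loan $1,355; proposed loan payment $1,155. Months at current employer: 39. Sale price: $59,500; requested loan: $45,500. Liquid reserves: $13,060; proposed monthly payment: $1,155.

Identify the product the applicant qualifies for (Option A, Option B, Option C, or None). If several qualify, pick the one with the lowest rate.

Option B

Total debts = (390 + 200 + 1,355 + 1,155) = 3,100; DTI = 3,100/7,900 = 39.2%.
LTV = 45,500/59,500 = 76.5%.
Reserves = 13,060/1,155 = 11.3 months.
Option A: score 743 ≥ 680; DTI 39.2% ≤ 40%; LTV 76.5% ≤ 100%; employment 39 ≥ 12 mo → qualifies.
Option B: score 743 ≥ 600; DTI 39.2% ≤ 40%; LTV 76.5% ≤ 90%; reserves 11.3 ≥ 6 mo → qualifies.
Option C: score 743 ≥ 700; DTI 39.2% ≤ 50%; LTV 76.5% ≤ 90%; employment 39 ≥ 18 mo → qualifies.
Qualifying: Option A, Option B, Option C. Lowest rate is 9.09% → Option B.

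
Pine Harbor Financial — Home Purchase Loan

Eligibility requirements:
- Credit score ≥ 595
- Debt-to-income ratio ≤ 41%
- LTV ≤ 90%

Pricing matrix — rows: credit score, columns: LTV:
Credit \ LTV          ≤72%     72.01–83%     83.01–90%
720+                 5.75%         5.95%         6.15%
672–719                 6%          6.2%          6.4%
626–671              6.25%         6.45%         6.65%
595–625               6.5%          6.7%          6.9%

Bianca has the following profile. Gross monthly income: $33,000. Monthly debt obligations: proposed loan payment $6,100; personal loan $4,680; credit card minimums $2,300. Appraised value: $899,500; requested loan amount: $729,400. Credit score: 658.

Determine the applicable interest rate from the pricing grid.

Credit score 658 ≥ 595; Total monthly debts = (6,100 + 4,680 + 2,300) = 13,080. DTI = 13,080/33,000 = 39.6% ≤ 41%
LTV = 729,400/899,500 = 81.1% ≤ 90%
Score 658 is in the 626–671 band; LTV 81.1% is in the 72.01–83% band → 6.45%.

6.45%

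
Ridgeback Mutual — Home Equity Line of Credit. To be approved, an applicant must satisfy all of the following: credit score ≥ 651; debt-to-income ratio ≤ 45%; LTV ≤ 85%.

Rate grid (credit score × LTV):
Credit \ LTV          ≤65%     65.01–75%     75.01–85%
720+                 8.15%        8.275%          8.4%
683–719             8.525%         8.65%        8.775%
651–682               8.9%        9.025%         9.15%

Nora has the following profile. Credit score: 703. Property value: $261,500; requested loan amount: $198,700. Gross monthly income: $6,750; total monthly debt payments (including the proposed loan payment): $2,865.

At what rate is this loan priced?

8.775%

Credit score 703 ≥ 651; DTI: 2,865 ÷ 6,750 = 42.4%, within the 45% cap
LTV: 198,700 ÷ 261,500 = 76%, within 85% cap
Credit 703 → row 683–719; LTV 76% → column 75.01–85%. Grid cell → 8.775%.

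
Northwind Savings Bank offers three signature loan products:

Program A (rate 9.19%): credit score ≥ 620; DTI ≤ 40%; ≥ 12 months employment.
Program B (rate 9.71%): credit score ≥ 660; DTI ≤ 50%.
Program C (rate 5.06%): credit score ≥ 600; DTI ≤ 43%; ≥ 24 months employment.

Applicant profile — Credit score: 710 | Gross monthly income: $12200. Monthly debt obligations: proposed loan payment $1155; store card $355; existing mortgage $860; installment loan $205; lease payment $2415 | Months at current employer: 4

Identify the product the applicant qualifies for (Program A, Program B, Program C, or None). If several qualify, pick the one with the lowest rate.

Total debts = (1,155 + 355 + 860 + 205 + 2,415) = 4,990; DTI = 4,990/12,200 = 40.9%.
Program A: score 710 ≥ 620; DTI 40.9% > 40%; employment 4 < 12 mo → does not qualify.
Program B: score 710 ≥ 660; DTI 40.9% ≤ 50% → qualifies.
Program C: score 710 ≥ 600; DTI 40.9% ≤ 43%; employment 4 < 24 mo → does not qualify.

Program B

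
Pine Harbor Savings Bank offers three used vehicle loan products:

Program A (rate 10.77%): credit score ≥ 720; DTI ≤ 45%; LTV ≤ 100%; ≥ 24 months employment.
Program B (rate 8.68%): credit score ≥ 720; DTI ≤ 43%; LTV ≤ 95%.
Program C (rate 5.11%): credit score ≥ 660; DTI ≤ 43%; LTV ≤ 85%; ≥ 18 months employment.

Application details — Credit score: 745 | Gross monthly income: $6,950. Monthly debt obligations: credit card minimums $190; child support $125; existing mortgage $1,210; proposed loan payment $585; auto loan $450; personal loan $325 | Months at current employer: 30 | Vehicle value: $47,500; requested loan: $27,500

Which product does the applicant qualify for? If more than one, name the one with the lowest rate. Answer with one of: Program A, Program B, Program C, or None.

Total debts = (190 + 125 + 1,210 + 585 + 450 + 325) = 2,885; DTI = 2,885/6,950 = 41.5%.
LTV = 27,500/47,500 = 57.9%.
Program A: score 745 ≥ 720; DTI 41.5% ≤ 45%; LTV 57.9% ≤ 100%; employment 30 ≥ 24 mo → qualifies.
Program B: score 745 ≥ 720; DTI 41.5% ≤ 43%; LTV 57.9% ≤ 95% → qualifies.
Program C: score 745 ≥ 660; DTI 41.5% ≤ 43%; LTV 57.9% ≤ 85%; employment 30 ≥ 18 mo → qualifies.
Qualifying: Program A, Program B, Program C. Lowest rate is 5.11% → Program C.

Program C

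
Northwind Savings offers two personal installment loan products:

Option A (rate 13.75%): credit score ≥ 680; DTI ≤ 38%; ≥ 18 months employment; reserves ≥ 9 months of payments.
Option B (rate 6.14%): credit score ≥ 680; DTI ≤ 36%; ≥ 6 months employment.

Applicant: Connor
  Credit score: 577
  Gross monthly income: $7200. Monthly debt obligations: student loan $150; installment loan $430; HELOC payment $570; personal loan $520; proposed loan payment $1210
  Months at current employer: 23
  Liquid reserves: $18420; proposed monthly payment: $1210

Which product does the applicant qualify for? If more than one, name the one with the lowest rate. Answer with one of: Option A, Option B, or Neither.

Total debts = (150 + 430 + 570 + 520 + 1,210) = 2,880; DTI = 2,880/7,200 = 40%.
Reserves = 18,420/1,210 = 15.2 months.
Option A: score 577 < 680; DTI 40% > 38%; employment 23 ≥ 18 mo; reserves 15.2 ≥ 9 mo → does not qualify.
Option B: score 577 < 680; DTI 40% > 36%; employment 23 ≥ 6 mo → does not qualify.

Neither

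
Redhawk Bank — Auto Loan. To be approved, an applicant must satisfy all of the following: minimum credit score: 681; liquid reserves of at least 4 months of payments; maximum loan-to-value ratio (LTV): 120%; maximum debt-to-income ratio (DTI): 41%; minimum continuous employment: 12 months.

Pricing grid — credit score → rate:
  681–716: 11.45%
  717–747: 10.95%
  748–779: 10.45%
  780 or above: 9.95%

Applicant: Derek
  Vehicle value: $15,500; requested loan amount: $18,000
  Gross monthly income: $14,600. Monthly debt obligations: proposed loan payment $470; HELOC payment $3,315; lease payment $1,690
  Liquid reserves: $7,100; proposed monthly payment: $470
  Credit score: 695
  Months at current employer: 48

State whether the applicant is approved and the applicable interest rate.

Approved at 11.45%

Credit score 695 ≥ 681 (meets minimum)
Liquid reserves cover 7,100/470 = 15.1 months — ≥ 4 required
Total monthly debts = (470 + 3,315 + 1,690) = 5,475. Debt-to-income = 5,475/14,600 = 37.5% — meets 41% limit
LTV: 18,000 ÷ 15,500 = 116.1%, within 120% cap
Employment 48 ≥ 12 months
All requirements met. Score 695 falls in the 681–716 tier → 11.45%.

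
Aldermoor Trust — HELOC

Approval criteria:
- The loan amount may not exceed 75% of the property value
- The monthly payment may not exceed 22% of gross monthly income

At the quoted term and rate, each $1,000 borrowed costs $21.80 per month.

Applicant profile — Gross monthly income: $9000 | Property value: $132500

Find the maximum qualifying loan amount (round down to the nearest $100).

Payment cap: 22% × $9,000 = $1,980/month.
At $21.80 per $1,000, that supports 1,980/21.80 × 1,000 ≈ $90,825 → $90,800.
LTV cap: 75% × $132,500 = $99,375 → $99,300.
Binding constraint: payment-to-income.

$90,800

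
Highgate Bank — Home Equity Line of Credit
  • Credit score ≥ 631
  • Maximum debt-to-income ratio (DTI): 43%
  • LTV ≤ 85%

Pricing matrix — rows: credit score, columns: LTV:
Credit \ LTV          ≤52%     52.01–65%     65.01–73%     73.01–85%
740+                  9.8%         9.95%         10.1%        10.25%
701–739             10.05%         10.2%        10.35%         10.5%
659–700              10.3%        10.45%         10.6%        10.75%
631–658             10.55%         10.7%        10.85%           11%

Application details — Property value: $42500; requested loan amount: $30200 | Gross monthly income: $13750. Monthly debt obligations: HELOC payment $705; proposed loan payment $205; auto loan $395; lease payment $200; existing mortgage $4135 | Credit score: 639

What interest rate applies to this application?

Credit score 639 ≥ 631; Total monthly debts = (705 + 205 + 395 + 200 + 4,135) = 5,640. DTI: 5,640 ÷ 13,750 = 41%, within the 43% cap
Loan-to-value = 30,200/42,500 = 71.1% — pass (85% max)
Row: 639 falls in 631–658. Column: 71.1% falls in 65.01–73%. Rate = 10.85%.

10.85%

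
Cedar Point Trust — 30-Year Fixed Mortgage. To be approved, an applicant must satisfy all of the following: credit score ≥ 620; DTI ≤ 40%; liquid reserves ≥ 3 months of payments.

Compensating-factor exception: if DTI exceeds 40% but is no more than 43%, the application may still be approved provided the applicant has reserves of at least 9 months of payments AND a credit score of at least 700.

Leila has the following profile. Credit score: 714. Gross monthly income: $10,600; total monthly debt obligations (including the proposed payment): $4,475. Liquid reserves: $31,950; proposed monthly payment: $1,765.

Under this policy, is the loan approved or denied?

Approved

Credit score 714 ≥ 620 (meets base)
DTI: 4,475 ÷ 10,600 = 42.2%, over the 40% base limit.
Liquid reserves cover 31,950/1,765 = 18.1 months — ≥ 3 required
42.2% falls in the override range (40%–43%), so the compensating-factor test applies.
Reserves 18.1 ≥ 9 months; credit score 714 ≥ 700.
Both compensating conditions met → exception applies.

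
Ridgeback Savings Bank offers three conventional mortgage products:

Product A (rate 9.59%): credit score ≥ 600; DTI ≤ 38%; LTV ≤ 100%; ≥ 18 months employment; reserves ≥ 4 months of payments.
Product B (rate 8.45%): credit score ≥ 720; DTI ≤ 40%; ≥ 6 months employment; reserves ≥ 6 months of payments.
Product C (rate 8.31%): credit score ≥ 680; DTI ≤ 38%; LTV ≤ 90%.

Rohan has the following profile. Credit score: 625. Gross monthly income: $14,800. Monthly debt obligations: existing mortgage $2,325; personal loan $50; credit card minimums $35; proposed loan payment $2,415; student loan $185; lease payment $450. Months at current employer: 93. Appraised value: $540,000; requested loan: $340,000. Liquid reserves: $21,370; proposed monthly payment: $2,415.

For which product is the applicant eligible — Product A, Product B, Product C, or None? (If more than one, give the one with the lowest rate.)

Product A

Total debts = (2,325 + 50 + 35 + 2,415 + 185 + 450) = 5,460; DTI = 5,460/14,800 = 36.9%.
LTV = 340,000/540,000 = 63%.
Reserves = 21,370/2,415 = 8.8 months.
Product A: score 625 ≥ 600; DTI 36.9% ≤ 38%; LTV 63% ≤ 100%; employment 93 ≥ 18 mo; reserves 8.8 ≥ 4 mo → qualifies.
Product B: score 625 < 720; DTI 36.9% ≤ 40%; employment 93 ≥ 6 mo; reserves 8.8 ≥ 6 mo → does not qualify.
Product C: score 625 < 680; DTI 36.9% ≤ 38%; LTV 63% ≤ 90% → does not qualify.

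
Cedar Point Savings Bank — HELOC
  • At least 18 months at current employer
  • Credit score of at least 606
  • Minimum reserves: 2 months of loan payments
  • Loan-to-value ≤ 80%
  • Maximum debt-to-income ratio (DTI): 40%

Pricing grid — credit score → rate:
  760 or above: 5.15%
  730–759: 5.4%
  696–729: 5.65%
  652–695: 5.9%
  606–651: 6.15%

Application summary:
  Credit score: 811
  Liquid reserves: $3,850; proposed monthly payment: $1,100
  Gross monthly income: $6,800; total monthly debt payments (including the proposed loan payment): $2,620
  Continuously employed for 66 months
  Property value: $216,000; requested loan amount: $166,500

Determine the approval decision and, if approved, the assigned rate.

Credit score 811 ≥ 606 (meets minimum)
Employment 66 ≥ 18 months
Liquid reserves cover 3,850/1,100 = 3.5 months — ≥ 2 required
DTI: 2,620 ÷ 6,800 = 38.5%, within the 40% cap
LTV: 166,500 ÷ 216,000 = 77.1%, within 80% cap
All requirements met. Score 811 falls in the 760 or above tier → 5.15%.

Approved at 5.15%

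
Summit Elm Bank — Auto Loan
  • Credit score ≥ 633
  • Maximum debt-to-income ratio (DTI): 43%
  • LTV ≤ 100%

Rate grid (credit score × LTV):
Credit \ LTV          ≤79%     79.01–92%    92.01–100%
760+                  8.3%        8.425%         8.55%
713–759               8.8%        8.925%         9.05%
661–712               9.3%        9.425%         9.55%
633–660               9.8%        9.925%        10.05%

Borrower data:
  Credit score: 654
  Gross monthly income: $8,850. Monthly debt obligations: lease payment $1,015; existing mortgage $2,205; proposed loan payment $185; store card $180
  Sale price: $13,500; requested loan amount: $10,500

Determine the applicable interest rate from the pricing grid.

Credit score 654 ≥ 633; Total monthly debts = (1,015 + 2,205 + 185 + 180) = 3,585. DTI: 3,585 ÷ 8,850 = 40.5%, within the 43% cap
Loan-to-value = 10,500/13,500 = 77.8% — pass (100% max)
Row: 654 falls in 633–660. Column: 77.8% falls in ≤79%. Rate = 9.8%.

9.8%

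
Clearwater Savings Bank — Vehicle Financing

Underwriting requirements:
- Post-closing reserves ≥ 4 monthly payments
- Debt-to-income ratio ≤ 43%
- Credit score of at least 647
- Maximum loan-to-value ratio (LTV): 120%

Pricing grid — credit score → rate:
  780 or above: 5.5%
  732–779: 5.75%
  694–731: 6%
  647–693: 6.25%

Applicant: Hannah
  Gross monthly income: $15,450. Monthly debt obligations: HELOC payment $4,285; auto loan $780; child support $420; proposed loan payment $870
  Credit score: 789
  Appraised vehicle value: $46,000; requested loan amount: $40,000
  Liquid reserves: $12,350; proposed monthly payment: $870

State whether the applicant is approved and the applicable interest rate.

Approved at 5.5%

Credit score 789 ≥ 647 (meets minimum)
Liquid reserves cover 12,350/870 = 14.2 months — ≥ 4 required
LTV: 40,000 ÷ 46,000 = 87%, within 120% cap
Total monthly debts = (4,285 + 780 + 420 + 870) = 6,355. DTI: 6,355 ÷ 15,450 = 41.1%, within the 43% cap
All requirements met. Score 789 falls in the 780 or above tier → 5.5%.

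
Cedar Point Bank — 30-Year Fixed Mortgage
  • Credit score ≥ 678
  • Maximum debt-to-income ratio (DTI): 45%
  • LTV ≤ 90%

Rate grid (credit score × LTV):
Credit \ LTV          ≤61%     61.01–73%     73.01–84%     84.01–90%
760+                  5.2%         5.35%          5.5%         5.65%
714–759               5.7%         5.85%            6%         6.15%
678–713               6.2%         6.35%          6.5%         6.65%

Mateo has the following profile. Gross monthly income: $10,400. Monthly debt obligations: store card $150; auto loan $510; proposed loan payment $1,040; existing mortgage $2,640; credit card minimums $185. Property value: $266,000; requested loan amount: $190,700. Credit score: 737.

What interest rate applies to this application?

Credit score 737 ≥ 678; Total monthly debts = (150 + 510 + 1,040 + 2,640 + 185) = 4,525. Debt-to-income = 4,525/10,400 = 43.5% — meets 45% limit
LTV = 190,700/266,000 = 71.7% ≤ 90%
Credit 737 → row 714–759; LTV 71.7% → column 61.01–73%. Grid cell → 5.85%.

5.85%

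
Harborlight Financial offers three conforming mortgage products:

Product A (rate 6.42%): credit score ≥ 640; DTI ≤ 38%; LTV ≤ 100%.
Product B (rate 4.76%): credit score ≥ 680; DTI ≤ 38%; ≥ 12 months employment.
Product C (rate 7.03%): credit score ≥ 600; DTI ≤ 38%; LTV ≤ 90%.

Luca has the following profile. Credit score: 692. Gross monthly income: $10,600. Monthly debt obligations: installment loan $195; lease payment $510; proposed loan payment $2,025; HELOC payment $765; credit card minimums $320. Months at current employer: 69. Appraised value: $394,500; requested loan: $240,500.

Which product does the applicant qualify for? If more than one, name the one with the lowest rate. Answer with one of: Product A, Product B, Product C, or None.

Product B

Total debts = (195 + 510 + 2,025 + 765 + 320) = 3,815; DTI = 3,815/10,600 = 36%.
LTV = 240,500/394,500 = 61%.
Product A: score 692 ≥ 640; DTI 36% ≤ 38%; LTV 61% ≤ 100% → qualifies.
Product B: score 692 ≥ 680; DTI 36% ≤ 38%; employment 69 ≥ 12 mo → qualifies.
Product C: score 692 ≥ 600; DTI 36% ≤ 38%; LTV 61% ≤ 90% → qualifies.
Qualifying: Product A, Product B, Product C. Lowest rate is 4.76% → Product B.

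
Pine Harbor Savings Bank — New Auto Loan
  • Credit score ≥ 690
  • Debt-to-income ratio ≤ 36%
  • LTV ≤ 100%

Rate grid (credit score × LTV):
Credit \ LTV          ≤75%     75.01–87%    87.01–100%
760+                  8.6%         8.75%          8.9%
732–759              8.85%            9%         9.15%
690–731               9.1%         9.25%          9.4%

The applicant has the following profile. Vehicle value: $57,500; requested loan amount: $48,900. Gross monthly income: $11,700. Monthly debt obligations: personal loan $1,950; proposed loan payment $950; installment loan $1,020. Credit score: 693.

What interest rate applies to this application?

9.25%

Credit score 693 ≥ 690; Total monthly debts = (1,950 + 950 + 1,020) = 3,920. Debt-to-income = 3,920/11,700 = 33.5% — meets 36% limit
Loan-to-value = 48,900/57,500 = 85% — pass (100% max)
Row: 693 falls in 690–731. Column: 85% falls in 75.01–87%. Rate = 9.25%.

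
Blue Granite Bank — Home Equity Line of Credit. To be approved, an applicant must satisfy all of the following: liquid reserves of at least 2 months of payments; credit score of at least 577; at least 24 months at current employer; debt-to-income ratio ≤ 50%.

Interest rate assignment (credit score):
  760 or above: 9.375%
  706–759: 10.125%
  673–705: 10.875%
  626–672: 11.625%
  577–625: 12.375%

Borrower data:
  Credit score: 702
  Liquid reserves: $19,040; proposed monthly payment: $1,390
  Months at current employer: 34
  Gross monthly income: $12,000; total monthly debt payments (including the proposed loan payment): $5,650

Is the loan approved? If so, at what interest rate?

Approved at 10.875%

Credit score 702 ≥ 577 (meets minimum)
Employment 34 ≥ 24 months
Reserves = 19,040/1,390 = 13.7 months ≥ 2
Debt-to-income = 5,650/12,000 = 47.1% — meets 50% limit
All requirements met. Score 702 falls in the 673–705 tier → 10.875%.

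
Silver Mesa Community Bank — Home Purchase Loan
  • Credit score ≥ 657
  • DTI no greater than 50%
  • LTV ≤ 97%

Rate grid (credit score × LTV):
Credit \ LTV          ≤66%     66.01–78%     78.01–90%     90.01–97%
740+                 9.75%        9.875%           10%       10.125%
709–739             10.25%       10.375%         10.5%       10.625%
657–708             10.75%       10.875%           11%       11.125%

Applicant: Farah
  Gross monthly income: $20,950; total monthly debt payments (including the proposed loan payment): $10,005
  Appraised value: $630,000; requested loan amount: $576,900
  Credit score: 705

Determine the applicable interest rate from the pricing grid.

Credit score 705 ≥ 657; DTI = 10,005/20,950 = 47.8% ≤ 50%
LTV: 576,900 ÷ 630,000 = 91.6%, within 97% cap
Row: 705 falls in 657–708. Column: 91.6% falls in 90.01–97%. Rate = 11.125%.

11.125%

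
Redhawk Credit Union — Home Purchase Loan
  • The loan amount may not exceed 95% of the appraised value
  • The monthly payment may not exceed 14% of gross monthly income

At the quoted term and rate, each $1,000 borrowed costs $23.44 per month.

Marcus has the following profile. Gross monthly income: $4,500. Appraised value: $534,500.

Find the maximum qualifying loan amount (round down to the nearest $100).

$26,800

Payment cap: 14% × $4,500 = $630/month.
At $23.44 per $1,000, that supports 630/23.44 × 1,000 ≈ $26,877 → $26,800.
LTV cap: 95% × $534,500 = $507,775 → $507,700.
Binding constraint: payment-to-income.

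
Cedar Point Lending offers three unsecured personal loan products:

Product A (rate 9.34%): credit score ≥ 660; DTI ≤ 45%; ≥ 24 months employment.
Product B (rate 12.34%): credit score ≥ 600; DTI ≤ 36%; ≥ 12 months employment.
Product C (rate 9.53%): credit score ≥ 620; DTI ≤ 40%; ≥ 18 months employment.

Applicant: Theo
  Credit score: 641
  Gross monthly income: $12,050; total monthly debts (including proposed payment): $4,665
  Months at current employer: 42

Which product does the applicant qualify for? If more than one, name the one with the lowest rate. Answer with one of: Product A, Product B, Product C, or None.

DTI = 4,665/12,050 = 38.7%.
Product A: score 641 < 660; DTI 38.7% ≤ 45%; employment 42 ≥ 24 mo → does not qualify.
Product B: score 641 ≥ 600; DTI 38.7% > 36%; employment 42 ≥ 12 mo → does not qualify.
Product C: score 641 ≥ 620; DTI 38.7% ≤ 40%; employment 42 ≥ 18 mo → qualifies.

Product C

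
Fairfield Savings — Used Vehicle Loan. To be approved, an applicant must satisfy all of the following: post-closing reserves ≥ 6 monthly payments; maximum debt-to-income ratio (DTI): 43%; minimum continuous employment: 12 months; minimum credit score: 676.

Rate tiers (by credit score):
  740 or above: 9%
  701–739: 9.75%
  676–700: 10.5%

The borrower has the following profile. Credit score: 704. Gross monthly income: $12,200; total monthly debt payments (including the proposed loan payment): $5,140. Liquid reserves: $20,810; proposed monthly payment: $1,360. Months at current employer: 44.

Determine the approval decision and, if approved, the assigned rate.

Credit score 704 ≥ 676 (meets minimum)
Employment 44 ≥ 12 months
DTI = 5,140/12,200 = 42.1% ≤ 43%
Reserves = 20,810/1,360 = 15.3 months ≥ 6
All requirements met. Score 704 falls in the 701–739 tier → 9.75%.

Approved at 9.75%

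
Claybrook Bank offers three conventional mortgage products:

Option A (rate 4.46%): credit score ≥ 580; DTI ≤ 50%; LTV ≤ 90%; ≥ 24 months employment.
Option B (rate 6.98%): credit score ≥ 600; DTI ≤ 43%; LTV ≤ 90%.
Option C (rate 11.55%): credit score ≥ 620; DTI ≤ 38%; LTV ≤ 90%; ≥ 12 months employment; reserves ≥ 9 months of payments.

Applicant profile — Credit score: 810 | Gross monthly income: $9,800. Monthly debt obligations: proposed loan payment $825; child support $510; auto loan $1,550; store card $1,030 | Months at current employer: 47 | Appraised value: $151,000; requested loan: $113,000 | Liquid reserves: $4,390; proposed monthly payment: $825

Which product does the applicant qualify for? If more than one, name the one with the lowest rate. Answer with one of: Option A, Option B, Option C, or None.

Option A

Total debts = (825 + 510 + 1,550 + 1,030) = 3,915; DTI = 3,915/9,800 = 39.9%.
LTV = 113,000/151,000 = 74.8%.
Reserves = 4,390/825 = 5.3 months.
Option A: score 810 ≥ 580; DTI 39.9% ≤ 50%; LTV 74.8% ≤ 90%; employment 47 ≥ 24 mo → qualifies.
Option B: score 810 ≥ 600; DTI 39.9% ≤ 43%; LTV 74.8% ≤ 90% → qualifies.
Option C: score 810 ≥ 620; DTI 39.9% > 38%; LTV 74.8% ≤ 90%; employment 47 ≥ 12 mo; reserves 5.3 < 9 mo → does not qualify.
Qualifying: Option A, Option B. Lowest rate is 4.46% → Option A.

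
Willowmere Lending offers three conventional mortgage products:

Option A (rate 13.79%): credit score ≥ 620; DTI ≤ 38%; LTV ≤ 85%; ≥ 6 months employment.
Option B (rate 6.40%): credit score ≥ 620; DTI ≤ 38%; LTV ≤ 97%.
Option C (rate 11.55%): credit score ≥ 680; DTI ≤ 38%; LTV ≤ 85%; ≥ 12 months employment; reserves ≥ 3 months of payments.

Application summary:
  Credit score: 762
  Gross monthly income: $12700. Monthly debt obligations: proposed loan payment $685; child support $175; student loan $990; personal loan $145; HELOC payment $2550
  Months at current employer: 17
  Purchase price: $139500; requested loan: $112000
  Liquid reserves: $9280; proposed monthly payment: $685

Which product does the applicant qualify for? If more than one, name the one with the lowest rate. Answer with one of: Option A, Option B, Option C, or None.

Option B

Total debts = (685 + 175 + 990 + 145 + 2,550) = 4,545; DTI = 4,545/12,700 = 35.8%.
LTV = 112,000/139,500 = 80.3%.
Reserves = 9,280/685 = 13.5 months.
Option A: score 762 ≥ 620; DTI 35.8% ≤ 38%; LTV 80.3% ≤ 85%; employment 17 ≥ 6 mo → qualifies.
Option B: score 762 ≥ 620; DTI 35.8% ≤ 38%; LTV 80.3% ≤ 97% → qualifies.
Option C: score 762 ≥ 680; DTI 35.8% ≤ 38%; LTV 80.3% ≤ 85%; employment 17 ≥ 12 mo; reserves 13.5 ≥ 3 mo → qualifies.
Qualifying: Option A, Option B, Option C. Lowest rate is 6.40% → Option B.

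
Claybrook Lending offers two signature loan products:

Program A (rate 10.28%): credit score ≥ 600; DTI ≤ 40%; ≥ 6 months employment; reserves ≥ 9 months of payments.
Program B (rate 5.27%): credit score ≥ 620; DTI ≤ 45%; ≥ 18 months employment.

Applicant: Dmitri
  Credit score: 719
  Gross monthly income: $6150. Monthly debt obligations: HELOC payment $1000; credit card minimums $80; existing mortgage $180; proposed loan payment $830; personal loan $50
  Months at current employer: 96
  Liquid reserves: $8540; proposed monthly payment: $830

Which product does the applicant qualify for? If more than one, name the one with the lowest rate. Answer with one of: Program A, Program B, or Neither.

Program B

Total debts = (1,000 + 80 + 180 + 830 + 50) = 2,140; DTI = 2,140/6,150 = 34.8%.
Reserves = 8,540/830 = 10.3 months.
Program A: score 719 ≥ 600; DTI 34.8% ≤ 40%; employment 96 ≥ 6 mo; reserves 10.3 ≥ 9 mo → qualifies.
Program B: score 719 ≥ 620; DTI 34.8% ≤ 45%; employment 96 ≥ 18 mo → qualifies.
Qualifying: Program A, Program B. Lowest rate is 5.27% → Program B.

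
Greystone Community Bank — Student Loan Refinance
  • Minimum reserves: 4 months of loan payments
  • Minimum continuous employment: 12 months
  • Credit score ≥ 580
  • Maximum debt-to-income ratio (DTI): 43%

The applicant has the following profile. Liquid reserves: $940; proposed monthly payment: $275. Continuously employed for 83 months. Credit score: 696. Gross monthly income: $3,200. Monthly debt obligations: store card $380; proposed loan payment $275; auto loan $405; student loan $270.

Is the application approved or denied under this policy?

Denied

Reserves = 940/275 = 3.4 months < 4
Employment 83 ≥ 12 months
Credit score 696 ≥ 580 (meets)
Total monthly debts = (380 + 275 + 405 + 270) = 1,330. DTI: 1,330 ÷ 3,200 = 41.6%, within the 43% cap
Fails on reserves.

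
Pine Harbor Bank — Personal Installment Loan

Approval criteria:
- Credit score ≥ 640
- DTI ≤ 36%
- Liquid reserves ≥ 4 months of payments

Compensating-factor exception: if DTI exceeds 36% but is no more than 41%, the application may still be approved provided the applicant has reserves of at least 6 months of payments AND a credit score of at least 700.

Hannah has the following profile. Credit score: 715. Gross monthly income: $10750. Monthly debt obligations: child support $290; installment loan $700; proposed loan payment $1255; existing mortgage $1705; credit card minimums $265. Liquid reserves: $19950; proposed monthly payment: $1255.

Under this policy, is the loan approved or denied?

Credit score 715 ≥ 640 (meets base)
Total debts = (290 + 700 + 1,255 + 1,705 + 265) = 4,215. DTI: 4,215 ÷ 10,750 = 39.2%, over the 36% base limit.
Liquid reserves cover 19,950/1,255 = 15.9 months — ≥ 4 required
DTI 39.2% is within the 36%–41% exception band; checking compensating factors.
Reserves 15.9 ≥ 6 months; credit score 715 ≥ 700.
Both compensating conditions met → exception applies.

Approved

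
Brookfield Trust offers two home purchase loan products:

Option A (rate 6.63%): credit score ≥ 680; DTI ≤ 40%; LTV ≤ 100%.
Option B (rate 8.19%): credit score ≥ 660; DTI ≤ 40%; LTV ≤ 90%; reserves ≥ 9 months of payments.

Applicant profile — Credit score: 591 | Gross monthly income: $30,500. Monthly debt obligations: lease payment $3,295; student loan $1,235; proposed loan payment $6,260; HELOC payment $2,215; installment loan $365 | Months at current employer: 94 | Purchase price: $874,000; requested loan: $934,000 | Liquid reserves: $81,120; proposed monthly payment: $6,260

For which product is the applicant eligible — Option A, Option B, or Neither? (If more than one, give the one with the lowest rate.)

Neither

Total debts = (3,295 + 1,235 + 6,260 + 2,215 + 365) = 13,370; DTI = 13,370/30,500 = 43.8%.
LTV = 934,000/874,000 = 106.9%.
Reserves = 81,120/6,260 = 13.0 months.
Option A: score 591 < 680; DTI 43.8% > 40%; LTV 106.9% > 100% → does not qualify.
Option B: score 591 < 660; DTI 43.8% > 40%; LTV 106.9% > 90%; reserves 13.0 ≥ 9 mo → does not qualify.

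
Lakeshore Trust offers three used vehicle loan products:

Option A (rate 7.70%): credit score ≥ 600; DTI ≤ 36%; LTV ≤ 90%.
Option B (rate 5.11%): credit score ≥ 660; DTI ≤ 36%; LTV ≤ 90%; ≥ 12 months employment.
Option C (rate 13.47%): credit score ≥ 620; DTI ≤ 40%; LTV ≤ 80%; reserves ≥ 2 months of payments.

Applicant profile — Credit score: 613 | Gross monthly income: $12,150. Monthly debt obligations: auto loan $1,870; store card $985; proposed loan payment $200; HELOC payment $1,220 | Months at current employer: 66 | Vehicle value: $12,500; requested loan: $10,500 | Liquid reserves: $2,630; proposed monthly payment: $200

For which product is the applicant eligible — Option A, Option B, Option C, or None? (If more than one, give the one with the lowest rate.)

Option A

Total debts = (1,870 + 985 + 200 + 1,220) = 4,275; DTI = 4,275/12,150 = 35.2%.
LTV = 10,500/12,500 = 84%.
Reserves = 2,630/200 = 13.2 months.
Option A: score 613 ≥ 600; DTI 35.2% ≤ 36%; LTV 84% ≤ 90% → qualifies.
Option B: score 613 < 660; DTI 35.2% ≤ 36%; LTV 84% ≤ 90%; employment 66 ≥ 12 mo → does not qualify.
Option C: score 613 < 620; DTI 35.2% ≤ 40%; LTV 84% > 80%; reserves 13.2 ≥ 2 mo → does not qualify.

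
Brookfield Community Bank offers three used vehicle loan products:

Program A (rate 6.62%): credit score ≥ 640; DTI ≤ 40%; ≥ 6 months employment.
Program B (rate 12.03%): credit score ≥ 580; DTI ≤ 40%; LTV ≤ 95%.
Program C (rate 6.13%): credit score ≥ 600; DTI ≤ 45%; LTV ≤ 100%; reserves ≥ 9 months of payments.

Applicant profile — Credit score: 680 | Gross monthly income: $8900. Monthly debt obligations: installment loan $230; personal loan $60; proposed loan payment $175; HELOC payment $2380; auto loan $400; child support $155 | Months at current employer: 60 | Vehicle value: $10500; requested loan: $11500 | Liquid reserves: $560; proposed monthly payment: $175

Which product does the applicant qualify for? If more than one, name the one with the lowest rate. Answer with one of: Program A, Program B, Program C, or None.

Program A

Total debts = (230 + 60 + 175 + 2,380 + 400 + 155) = 3,400; DTI = 3,400/8,900 = 38.2%.
LTV = 11,500/10,500 = 109.5%.
Reserves = 560/175 = 3.2 months.
Program A: score 680 ≥ 640; DTI 38.2% ≤ 40%; employment 60 ≥ 6 mo → qualifies.
Program B: score 680 ≥ 580; DTI 38.2% ≤ 40%; LTV 109.5% > 95% → does not qualify.
Program C: score 680 ≥ 600; DTI 38.2% ≤ 45%; LTV 109.5% > 100%; reserves 3.2 < 9 mo → does not qualify.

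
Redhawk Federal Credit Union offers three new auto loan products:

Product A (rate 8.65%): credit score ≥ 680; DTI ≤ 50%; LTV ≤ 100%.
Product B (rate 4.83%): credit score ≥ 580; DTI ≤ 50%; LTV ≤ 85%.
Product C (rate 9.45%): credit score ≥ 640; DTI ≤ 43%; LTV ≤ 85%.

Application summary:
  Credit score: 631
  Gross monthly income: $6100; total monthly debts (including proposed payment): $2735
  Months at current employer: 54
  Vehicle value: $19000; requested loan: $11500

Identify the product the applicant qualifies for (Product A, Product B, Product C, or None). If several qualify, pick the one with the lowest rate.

DTI = 2,735/6,100 = 44.8%.
LTV = 11,500/19,000 = 60.5%.
Product A: score 631 < 680; DTI 44.8% ≤ 50%; LTV 60.5% ≤ 100% → does not qualify.
Product B: score 631 ≥ 580; DTI 44.8% ≤ 50%; LTV 60.5% ≤ 85% → qualifies.
Product C: score 631 < 640; DTI 44.8% > 43%; LTV 60.5% ≤ 85% → does not qualify.

Product B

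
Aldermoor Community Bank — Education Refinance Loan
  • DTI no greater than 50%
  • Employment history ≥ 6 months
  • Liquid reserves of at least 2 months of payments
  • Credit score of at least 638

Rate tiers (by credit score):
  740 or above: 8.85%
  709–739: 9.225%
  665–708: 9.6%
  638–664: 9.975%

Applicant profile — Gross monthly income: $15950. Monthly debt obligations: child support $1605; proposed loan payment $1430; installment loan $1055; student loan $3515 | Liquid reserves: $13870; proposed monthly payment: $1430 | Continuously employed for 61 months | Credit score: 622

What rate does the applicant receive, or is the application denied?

Denied

Credit score 622 < 638 (below minimum)
Total monthly debts = (1,605 + 1,430 + 1,055 + 3,515) = 7,605. DTI: 7,605 ÷ 15,950 = 47.7%, within the 50% cap
Reserves: 13,870 ÷ 1,430 = 9.7 months (meets 2-month minimum)
Employment 61 ≥ 6 months
Not all requirements met → denied.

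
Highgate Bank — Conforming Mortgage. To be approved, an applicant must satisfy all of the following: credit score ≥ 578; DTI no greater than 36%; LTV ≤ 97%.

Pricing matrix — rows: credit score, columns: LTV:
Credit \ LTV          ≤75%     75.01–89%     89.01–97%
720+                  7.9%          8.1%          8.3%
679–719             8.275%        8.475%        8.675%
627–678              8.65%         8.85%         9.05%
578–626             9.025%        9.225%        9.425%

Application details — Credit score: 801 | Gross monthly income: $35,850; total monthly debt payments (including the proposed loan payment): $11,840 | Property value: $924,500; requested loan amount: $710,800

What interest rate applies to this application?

Credit score 801 ≥ 578; Debt-to-income = 11,840/35,850 = 33% — meets 36% limit
LTV: 710,800 ÷ 924,500 = 76.9%, within 97% cap
Row: 801 falls in 720+. Column: 76.9% falls in 75.01–89%. Rate = 8.1%.

8.1%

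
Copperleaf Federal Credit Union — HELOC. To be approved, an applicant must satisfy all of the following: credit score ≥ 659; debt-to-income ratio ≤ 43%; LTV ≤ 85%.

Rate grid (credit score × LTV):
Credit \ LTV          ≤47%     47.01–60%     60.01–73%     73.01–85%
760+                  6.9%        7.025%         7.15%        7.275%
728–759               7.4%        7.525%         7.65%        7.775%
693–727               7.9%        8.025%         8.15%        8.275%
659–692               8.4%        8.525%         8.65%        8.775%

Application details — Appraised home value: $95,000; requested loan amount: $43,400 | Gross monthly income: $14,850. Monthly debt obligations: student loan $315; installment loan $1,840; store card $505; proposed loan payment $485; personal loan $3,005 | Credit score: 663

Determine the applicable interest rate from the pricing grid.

8.4%

Credit score 663 ≥ 659; Total monthly debts = (315 + 1,840 + 505 + 485 + 3,005) = 6,150. DTI: 6,150 ÷ 14,850 = 41.4%, within the 43% cap
LTV = 43,400/95,000 = 45.7% ≤ 85%
Credit 663 → row 659–692; LTV 45.7% → column ≤47%. Grid cell → 8.4%.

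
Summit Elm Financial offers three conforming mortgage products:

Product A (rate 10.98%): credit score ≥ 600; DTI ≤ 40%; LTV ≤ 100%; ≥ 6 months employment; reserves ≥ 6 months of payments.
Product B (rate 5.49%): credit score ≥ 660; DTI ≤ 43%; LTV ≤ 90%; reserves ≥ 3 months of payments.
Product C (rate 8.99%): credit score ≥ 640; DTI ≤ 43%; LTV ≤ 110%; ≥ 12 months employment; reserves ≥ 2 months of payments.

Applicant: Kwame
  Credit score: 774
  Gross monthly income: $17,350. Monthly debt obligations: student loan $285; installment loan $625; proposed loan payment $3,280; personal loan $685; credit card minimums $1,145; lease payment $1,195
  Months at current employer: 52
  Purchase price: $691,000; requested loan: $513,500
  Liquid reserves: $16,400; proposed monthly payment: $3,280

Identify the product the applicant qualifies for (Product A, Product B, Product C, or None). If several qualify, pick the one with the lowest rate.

Total debts = (285 + 625 + 3,280 + 685 + 1,145 + 1,195) = 7,215; DTI = 7,215/17,350 = 41.6%.
LTV = 513,500/691,000 = 74.3%.
Reserves = 16,400/3,280 = 5.0 months.
Product A: score 774 ≥ 600; DTI 41.6% > 40%; LTV 74.3% ≤ 100%; employment 52 ≥ 6 mo; reserves 5.0 < 6 mo → does not qualify.
Product B: score 774 ≥ 660; DTI 41.6% ≤ 43%; LTV 74.3% ≤ 90%; reserves 5.0 ≥ 3 mo → qualifies.
Product C: score 774 ≥ 640; DTI 41.6% ≤ 43%; LTV 74.3% ≤ 110%; employment 52 ≥ 12 mo; reserves 5.0 ≥ 2 mo → qualifies.
Qualifying: Product B, Product C. Lowest rate is 5.49% → Product B.

Product B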